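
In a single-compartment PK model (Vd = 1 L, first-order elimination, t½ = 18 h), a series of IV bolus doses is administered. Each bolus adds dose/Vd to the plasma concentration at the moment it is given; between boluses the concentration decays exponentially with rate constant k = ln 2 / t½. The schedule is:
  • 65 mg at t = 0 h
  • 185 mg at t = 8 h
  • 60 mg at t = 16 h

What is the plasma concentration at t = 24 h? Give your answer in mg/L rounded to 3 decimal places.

k = ln 2 / 18 = 0.03851 per h
Dose 1 (65 mg at t=0 h): 65·exp(−0.03851·24) = 25.795 mg/L
Dose 2 (185 mg at t=8 h): 185·exp(−0.03851·16) = 99.906 mg/L
Dose 3 (60 mg at t=16 h): 60·exp(−0.03851·8) = 44.092 mg/L
C(24) = 25.795 + 99.906 + 44.092 = 169.793 mg/L

169.793 mg/L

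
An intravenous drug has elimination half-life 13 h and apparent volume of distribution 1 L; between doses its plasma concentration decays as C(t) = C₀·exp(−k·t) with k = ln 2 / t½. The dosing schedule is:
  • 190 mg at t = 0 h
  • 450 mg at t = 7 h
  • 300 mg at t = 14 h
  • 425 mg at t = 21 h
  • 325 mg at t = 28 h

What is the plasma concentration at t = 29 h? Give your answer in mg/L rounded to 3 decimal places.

k = ln 2 / 13 = 0.05332 per h
Dose 1 (190 mg at t=0 h): 190·exp(−0.05332·29) = 40.479 mg/L
Dose 2 (450 mg at t=7 h): 450·exp(−0.05332·22) = 139.244 mg/L
Dose 3 (300 mg at t=14 h): 300·exp(−0.05332·15) = 134.828 mg/L
Dose 4 (425 mg at t=21 h): 425·exp(−0.05332·8) = 277.421 mg/L
Dose 5 (325 mg at t=28 h): 325·exp(−0.05332·1) = 308.125 mg/L
C(29) = 40.479 + 139.244 + 134.828 + 277.421 + 308.125 = 900.097 mg/L

900.097 mg/L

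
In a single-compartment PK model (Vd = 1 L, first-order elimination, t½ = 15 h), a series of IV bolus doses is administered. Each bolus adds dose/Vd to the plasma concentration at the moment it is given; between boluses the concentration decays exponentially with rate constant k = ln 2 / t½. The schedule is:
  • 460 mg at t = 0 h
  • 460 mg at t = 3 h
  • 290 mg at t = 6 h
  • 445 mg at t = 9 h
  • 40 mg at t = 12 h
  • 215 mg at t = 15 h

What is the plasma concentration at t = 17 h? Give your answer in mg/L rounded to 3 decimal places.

1160.256 mg/L

k = ln 2 / 15 = 0.04621 per h
Dose 1 (460 mg at t=0 h): 460·exp(−0.04621·17) = 209.696 mg/L
Dose 2 (460 mg at t=3 h): 460·exp(−0.04621·14) = 240.878 mg/L
Dose 3 (290 mg at t=6 h): 290·exp(−0.04621·11) = 174.439 mg/L
Dose 4 (445 mg at t=9 h): 445·exp(−0.04621·8) = 307.476 mg/L
Dose 5 (40 mg at t=12 h): 40·exp(−0.04621·5) = 31.748 mg/L
Dose 6 (215 mg at t=15 h): 215·exp(−0.04621·2) = 196.020 mg/L
C(17) = 209.696 + 240.878 + 174.439 + 307.476 + 31.748 + 196.020 = 1160.256 mg/L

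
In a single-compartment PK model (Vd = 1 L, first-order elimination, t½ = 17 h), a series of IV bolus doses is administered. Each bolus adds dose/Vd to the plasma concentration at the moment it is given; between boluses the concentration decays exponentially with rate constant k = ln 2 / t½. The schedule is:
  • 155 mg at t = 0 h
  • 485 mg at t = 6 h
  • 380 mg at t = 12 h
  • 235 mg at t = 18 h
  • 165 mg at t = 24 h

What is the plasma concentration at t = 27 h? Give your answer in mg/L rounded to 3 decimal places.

k = ln 2 / 17 = 0.04077 per h
Dose 1 (155 mg at t=0 h): 155·exp(−0.04077·27) = 51.550 mg/L
Dose 2 (485 mg at t=6 h): 485·exp(−0.04077·21) = 206.007 mg/L
Dose 3 (380 mg at t=12 h): 380·exp(−0.04077·15) = 206.143 mg/L
Dose 4 (235 mg at t=18 h): 235·exp(−0.04077·9) = 162.817 mg/L
Dose 5 (165 mg at t=24 h): 165·exp(−0.04077·3) = 146.003 mg/L
C(27) = 51.550 + 206.007 + 206.143 + 162.817 + 146.003 = 772.519 mg/L

772.519 mg/L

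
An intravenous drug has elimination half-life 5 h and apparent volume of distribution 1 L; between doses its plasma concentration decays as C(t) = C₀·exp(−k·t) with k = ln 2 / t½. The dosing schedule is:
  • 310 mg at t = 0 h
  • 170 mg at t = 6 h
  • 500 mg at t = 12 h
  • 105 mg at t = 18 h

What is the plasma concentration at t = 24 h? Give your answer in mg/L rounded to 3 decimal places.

165.584 mg/L

k = ln 2 / 5 = 0.13863 per h
Dose 1 (310 mg at t=0 h): 310·exp(−0.13863·24) = 11.128 mg/L
Dose 2 (170 mg at t=6 h): 170·exp(−0.13863·18) = 14.020 mg/L
Dose 3 (500 mg at t=12 h): 500·exp(−0.13863·12) = 94.732 mg/L
Dose 4 (105 mg at t=18 h): 105·exp(−0.13863·6) = 45.704 mg/L
C(24) = 11.128 + 14.020 + 94.732 + 45.704 = 165.584 mg/L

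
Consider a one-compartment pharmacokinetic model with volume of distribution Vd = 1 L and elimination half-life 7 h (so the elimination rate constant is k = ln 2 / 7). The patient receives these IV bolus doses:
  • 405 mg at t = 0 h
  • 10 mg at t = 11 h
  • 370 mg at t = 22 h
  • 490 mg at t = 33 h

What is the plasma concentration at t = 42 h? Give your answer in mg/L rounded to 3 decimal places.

k = ln 2 / 7 = 0.09902 per h
Dose 1 (405 mg at t=0 h): 405·exp(−0.09902·42) = 6.328 mg/L
Dose 2 (10 mg at t=11 h): 10·exp(−0.09902·31) = 0.464 mg/L
Dose 3 (370 mg at t=22 h): 370·exp(−0.09902·20) = 51.064 mg/L
Dose 4 (490 mg at t=33 h): 490·exp(−0.09902·9) = 200.982 mg/L
C(42) = 6.328 + 0.464 + 51.064 + 200.982 = 258.839 mg/L

258.839 mg/L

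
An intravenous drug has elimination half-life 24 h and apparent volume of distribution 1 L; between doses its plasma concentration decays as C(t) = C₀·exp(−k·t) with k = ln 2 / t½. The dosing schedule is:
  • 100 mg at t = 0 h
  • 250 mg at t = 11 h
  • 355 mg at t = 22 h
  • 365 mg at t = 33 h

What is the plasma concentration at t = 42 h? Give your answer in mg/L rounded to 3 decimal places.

k = ln 2 / 24 = 0.02888 per h
Dose 1 (100 mg at t=0 h): 100·exp(−0.02888·42) = 29.730 mg/L
Dose 2 (250 mg at t=11 h): 250·exp(−0.02888·31) = 102.120 mg/L
Dose 3 (355 mg at t=22 h): 355·exp(−0.02888·20) = 199.237 mg/L
Dose 4 (365 mg at t=33 h): 365·exp(−0.02888·9) = 281.453 mg/L
C(42) = 29.730 + 102.120 + 199.237 + 281.453 = 612.540 mg/L

612.540 mg/L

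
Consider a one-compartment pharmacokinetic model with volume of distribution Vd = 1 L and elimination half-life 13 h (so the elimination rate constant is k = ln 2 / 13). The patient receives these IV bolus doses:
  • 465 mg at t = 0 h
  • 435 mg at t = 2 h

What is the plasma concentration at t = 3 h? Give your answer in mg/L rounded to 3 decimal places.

k = ln 2 / 13 = 0.05332 per h
Dose 1 (465 mg at t=0 h): 465·exp(−0.05332·3) = 396.264 mg/L
Dose 2 (435 mg at t=2 h): 435·exp(−0.05332·1) = 412.414 mg/L
C(3) = 396.264 + 412.414 = 808.678 mg/L

808.678 mg/L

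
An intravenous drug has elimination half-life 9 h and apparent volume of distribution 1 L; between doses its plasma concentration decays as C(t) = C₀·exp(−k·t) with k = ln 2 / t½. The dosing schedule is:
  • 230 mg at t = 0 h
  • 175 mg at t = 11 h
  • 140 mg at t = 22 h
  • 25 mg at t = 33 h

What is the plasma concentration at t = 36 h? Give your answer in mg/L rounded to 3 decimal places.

k = ln 2 / 9 = 0.07702 per h
Dose 1 (230 mg at t=0 h): 230·exp(−0.07702·36) = 14.375 mg/L
Dose 2 (175 mg at t=11 h): 175·exp(−0.07702·25) = 25.518 mg/L
Dose 3 (140 mg at t=22 h): 140·exp(−0.07702·14) = 47.628 mg/L
Dose 4 (25 mg at t=33 h): 25·exp(−0.07702·3) = 19.843 mg/L
C(36) = 14.375 + 25.518 + 47.628 + 19.843 = 107.363 mg/L

107.363 mg/L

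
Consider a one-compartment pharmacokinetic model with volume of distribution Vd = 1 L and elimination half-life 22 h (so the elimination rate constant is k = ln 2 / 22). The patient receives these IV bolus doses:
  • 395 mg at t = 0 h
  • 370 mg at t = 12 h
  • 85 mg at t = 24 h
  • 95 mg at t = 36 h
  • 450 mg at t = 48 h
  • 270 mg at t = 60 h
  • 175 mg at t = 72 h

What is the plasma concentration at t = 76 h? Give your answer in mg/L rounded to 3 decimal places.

632.360 mg/L

k = ln 2 / 22 = 0.03151 per h
Dose 1 (395 mg at t=0 h): 395·exp(−0.03151·76) = 36.031 mg/L
Dose 2 (370 mg at t=12 h): 370·exp(−0.03151·64) = 49.258 mg/L
Dose 3 (85 mg at t=24 h): 85·exp(−0.03151·52) = 16.516 mg/L
Dose 4 (95 mg at t=36 h): 95·exp(−0.03151·40) = 26.940 mg/L
Dose 5 (450 mg at t=48 h): 450·exp(−0.03151·28) = 186.244 mg/L
Dose 6 (270 mg at t=60 h): 270·exp(−0.03151·16) = 163.092 mg/L
Dose 7 (175 mg at t=72 h): 175·exp(−0.03151·4) = 154.278 mg/L
C(76) = 36.031 + 49.258 + 16.516 + 26.940 + 186.244 + 163.092 + 154.278 = 632.360 mg/L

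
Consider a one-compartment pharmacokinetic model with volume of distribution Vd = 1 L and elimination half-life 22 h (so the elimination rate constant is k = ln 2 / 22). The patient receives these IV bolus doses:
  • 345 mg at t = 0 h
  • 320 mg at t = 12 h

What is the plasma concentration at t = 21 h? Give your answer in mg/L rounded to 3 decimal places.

k = ln 2 / 22 = 0.03151 per h
Dose 1 (345 mg at t=0 h): 345·exp(−0.03151·21) = 178.021 mg/L
Dose 2 (320 mg at t=12 h): 320·exp(−0.03151·9) = 240.991 mg/L
C(21) = 178.021 + 240.991 = 419.013 mg/L

419.013 mg/L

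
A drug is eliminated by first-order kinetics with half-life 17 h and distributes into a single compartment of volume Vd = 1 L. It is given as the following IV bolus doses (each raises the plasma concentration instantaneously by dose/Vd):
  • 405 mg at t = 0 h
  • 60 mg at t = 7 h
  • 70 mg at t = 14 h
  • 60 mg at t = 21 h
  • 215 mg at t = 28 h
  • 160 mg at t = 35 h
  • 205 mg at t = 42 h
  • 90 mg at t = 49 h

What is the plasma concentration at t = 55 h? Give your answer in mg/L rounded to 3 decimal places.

413.057 mg/L

k = ln 2 / 17 = 0.04077 per h
Dose 1 (405 mg at t=0 h): 405·exp(−0.04077·55) = 43.007 mg/L
Dose 2 (60 mg at t=7 h): 60·exp(−0.04077·48) = 8.476 mg/L
Dose 3 (70 mg at t=14 h): 70·exp(−0.04077·41) = 13.155 mg/L
Dose 4 (60 mg at t=21 h): 60·exp(−0.04077·34) = 15.000 mg/L
Dose 5 (215 mg at t=28 h): 215·exp(−0.04077·27) = 71.504 mg/L
Dose 6 (160 mg at t=35 h): 160·exp(−0.04077·20) = 70.789 mg/L
Dose 7 (205 mg at t=42 h): 205·exp(−0.04077·13) = 120.658 mg/L
Dose 8 (90 mg at t=49 h): 90·exp(−0.04077·6) = 70.469 mg/L
C(55) = 43.007 + 8.476 + 13.155 + 15.000 + 71.504 + 70.789 + 120.658 + 70.469 = 413.057 mg/L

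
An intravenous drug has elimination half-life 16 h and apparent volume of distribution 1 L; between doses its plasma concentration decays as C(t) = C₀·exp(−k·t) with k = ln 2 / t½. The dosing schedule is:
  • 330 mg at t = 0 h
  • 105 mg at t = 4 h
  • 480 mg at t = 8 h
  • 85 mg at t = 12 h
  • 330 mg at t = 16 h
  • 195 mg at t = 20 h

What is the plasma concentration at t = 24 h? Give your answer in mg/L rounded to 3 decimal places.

848.681 mg/L

k = ln 2 / 16 = 0.04332 per h
Dose 1 (330 mg at t=0 h): 330·exp(−0.04332·24) = 116.673 mg/L
Dose 2 (105 mg at t=4 h): 105·exp(−0.04332·20) = 44.147 mg/L
Dose 3 (480 mg at t=8 h): 480·exp(−0.04332·16) = 240.000 mg/L
Dose 4 (85 mg at t=12 h): 85·exp(−0.04332·12) = 50.541 mg/L
Dose 5 (330 mg at t=16 h): 330·exp(−0.04332·8) = 233.345 mg/L
Dose 6 (195 mg at t=20 h): 195·exp(−0.04332·4) = 163.975 mg/L
C(24) = 116.673 + 44.147 + 240.000 + 50.541 + 233.345 + 163.975 = 848.681 mg/L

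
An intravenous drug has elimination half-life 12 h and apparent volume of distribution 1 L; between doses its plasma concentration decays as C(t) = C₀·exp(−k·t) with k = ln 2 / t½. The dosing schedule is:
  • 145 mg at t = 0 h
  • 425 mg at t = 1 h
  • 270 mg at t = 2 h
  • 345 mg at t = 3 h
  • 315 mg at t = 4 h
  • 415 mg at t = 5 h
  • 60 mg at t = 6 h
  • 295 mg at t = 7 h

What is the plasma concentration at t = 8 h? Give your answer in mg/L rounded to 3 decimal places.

1755.259 mg/L

k = ln 2 / 12 = 0.05776 per h
Dose 1 (145 mg at t=0 h): 145·exp(−0.05776·8) = 91.344 mg/L
Dose 2 (425 mg at t=1 h): 425·exp(−0.05776·7) = 283.653 mg/L
Dose 3 (270 mg at t=2 h): 270·exp(−0.05776·6) = 190.919 mg/L
Dose 4 (345 mg at t=3 h): 345·exp(−0.05776·5) = 258.458 mg/L
Dose 5 (315 mg at t=4 h): 315·exp(−0.05776·4) = 250.016 mg/L
Dose 6 (415 mg at t=5 h): 415·exp(−0.05776·3) = 348.972 mg/L
Dose 7 (60 mg at t=6 h): 60·exp(−0.05776·2) = 53.454 mg/L
Dose 8 (295 mg at t=7 h): 295·exp(−0.05776·1) = 278.443 mg/L
C(8) = 91.344 + 283.653 + 190.919 + 258.458 + 250.016 + 348.972 + 53.454 + 278.443 = 1755.259 mg/L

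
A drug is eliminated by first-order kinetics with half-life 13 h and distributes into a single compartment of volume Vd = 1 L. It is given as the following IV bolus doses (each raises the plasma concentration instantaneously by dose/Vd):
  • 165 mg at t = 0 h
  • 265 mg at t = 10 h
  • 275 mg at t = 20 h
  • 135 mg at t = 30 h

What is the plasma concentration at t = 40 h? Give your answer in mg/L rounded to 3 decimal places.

246.958 mg/L

k = ln 2 / 13 = 0.05332 per h
Dose 1 (165 mg at t=0 h): 165·exp(−0.05332·40) = 19.554 mg/L
Dose 2 (265 mg at t=10 h): 265·exp(−0.05332·30) = 53.526 mg/L
Dose 3 (275 mg at t=20 h): 275·exp(−0.05332·20) = 94.669 mg/L
Dose 4 (135 mg at t=30 h): 135·exp(−0.05332·10) = 79.209 mg/L
C(40) = 19.554 + 53.526 + 94.669 + 79.209 = 246.958 mg/L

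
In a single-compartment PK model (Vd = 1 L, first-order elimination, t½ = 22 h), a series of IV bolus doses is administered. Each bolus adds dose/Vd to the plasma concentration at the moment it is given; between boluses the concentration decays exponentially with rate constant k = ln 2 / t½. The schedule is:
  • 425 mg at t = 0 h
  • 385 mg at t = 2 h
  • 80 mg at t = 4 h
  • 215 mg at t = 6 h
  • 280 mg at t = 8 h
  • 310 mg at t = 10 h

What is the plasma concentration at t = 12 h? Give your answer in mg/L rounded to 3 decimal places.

k = ln 2 / 22 = 0.03151 per h
Dose 1 (425 mg at t=0 h): 425·exp(−0.03151·12) = 291.200 mg/L
Dose 2 (385 mg at t=2 h): 385·exp(−0.03151·10) = 280.950 mg/L
Dose 3 (80 mg at t=4 h): 80·exp(−0.03151·8) = 62.176 mg/L
Dose 4 (215 mg at t=6 h): 215·exp(−0.03151·6) = 177.967 mg/L
Dose 5 (280 mg at t=8 h): 280·exp(−0.03151·4) = 246.846 mg/L
Dose 6 (310 mg at t=10 h): 310·exp(−0.03151·2) = 291.069 mg/L
C(12) = 291.200 + 280.950 + 62.176 + 177.967 + 246.846 + 291.069 = 1350.207 mg/L

1350.207 mg/L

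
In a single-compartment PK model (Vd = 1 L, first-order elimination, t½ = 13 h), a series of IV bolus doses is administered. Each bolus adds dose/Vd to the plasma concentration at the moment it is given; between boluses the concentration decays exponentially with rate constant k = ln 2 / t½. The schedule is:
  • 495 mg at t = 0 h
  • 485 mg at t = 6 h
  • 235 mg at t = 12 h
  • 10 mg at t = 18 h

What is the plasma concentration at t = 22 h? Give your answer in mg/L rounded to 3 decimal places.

505.783 mg/L

k = ln 2 / 13 = 0.05332 per h
Dose 1 (495 mg at t=0 h): 495·exp(−0.05332·22) = 153.169 mg/L
Dose 2 (485 mg at t=6 h): 485·exp(−0.05332·16) = 206.654 mg/L
Dose 3 (235 mg at t=12 h): 235·exp(−0.05332·10) = 137.882 mg/L
Dose 4 (10 mg at t=18 h): 10·exp(−0.05332·4) = 8.079 mg/L
C(22) = 153.169 + 206.654 + 137.882 + 8.079 = 505.783 mg/L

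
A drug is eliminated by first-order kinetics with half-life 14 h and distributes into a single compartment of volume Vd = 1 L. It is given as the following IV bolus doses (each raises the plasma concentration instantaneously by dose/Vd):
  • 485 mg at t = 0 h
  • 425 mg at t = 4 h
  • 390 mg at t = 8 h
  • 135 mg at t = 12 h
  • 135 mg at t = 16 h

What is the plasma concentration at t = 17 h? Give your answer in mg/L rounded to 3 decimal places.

k = ln 2 / 14 = 0.04951 per h
Dose 1 (485 mg at t=0 h): 485·exp(−0.04951·17) = 209.028 mg/L
Dose 2 (425 mg at t=4 h): 425·exp(−0.04951·13) = 223.286 mg/L
Dose 3 (390 mg at t=8 h): 390·exp(−0.04951·9) = 249.773 mg/L
Dose 4 (135 mg at t=12 h): 135·exp(−0.04951·5) = 105.396 mg/L
Dose 5 (135 mg at t=16 h): 135·exp(−0.04951·1) = 128.479 mg/L
C(17) = 209.028 + 223.286 + 249.773 + 105.396 + 128.479 = 915.962 mg/L

915.962 mg/L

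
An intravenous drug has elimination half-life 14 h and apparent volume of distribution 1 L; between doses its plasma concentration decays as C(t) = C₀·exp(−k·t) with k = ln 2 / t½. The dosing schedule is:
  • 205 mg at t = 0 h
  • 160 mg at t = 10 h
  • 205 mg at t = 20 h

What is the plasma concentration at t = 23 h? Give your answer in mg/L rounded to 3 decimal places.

326.410 mg/L

k = ln 2 / 14 = 0.04951 per h
Dose 1 (205 mg at t=0 h): 205·exp(−0.04951·23) = 65.645 mg/L
Dose 2 (160 mg at t=10 h): 160·exp(−0.04951·13) = 84.061 mg/L
Dose 3 (205 mg at t=20 h): 205·exp(−0.04951·3) = 176.704 mg/L
C(23) = 65.645 + 84.061 + 176.704 = 326.410 mg/L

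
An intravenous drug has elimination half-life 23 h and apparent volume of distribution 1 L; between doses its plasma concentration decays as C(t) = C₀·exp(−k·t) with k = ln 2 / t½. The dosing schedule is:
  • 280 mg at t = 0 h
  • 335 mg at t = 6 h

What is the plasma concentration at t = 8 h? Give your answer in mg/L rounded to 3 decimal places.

535.420 mg/L

k = ln 2 / 23 = 0.03014 per h
Dose 1 (280 mg at t=0 h): 280·exp(−0.03014·8) = 220.015 mg/L
Dose 2 (335 mg at t=6 h): 335·exp(−0.03014·2) = 315.405 mg/L
C(8) = 220.015 + 315.405 = 535.420 mg/L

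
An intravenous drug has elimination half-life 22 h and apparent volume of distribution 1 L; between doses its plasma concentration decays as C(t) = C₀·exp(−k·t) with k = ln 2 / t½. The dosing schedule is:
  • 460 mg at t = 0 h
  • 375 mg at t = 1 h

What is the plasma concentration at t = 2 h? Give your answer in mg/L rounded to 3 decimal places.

795.277 mg/L

k = ln 2 / 22 = 0.03151 per h
Dose 1 (460 mg at t=0 h): 460·exp(−0.03151·2) = 431.908 mg/L
Dose 2 (375 mg at t=1 h): 375·exp(−0.03151·1) = 363.369 mg/L
C(2) = 431.908 + 363.369 = 795.277 mg/L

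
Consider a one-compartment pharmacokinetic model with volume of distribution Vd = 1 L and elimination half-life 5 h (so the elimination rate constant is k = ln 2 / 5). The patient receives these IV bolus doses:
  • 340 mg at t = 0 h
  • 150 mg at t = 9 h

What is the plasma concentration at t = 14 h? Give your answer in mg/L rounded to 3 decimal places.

123.820 mg/L

k = ln 2 / 5 = 0.13863 per h
Dose 1 (340 mg at t=0 h): 340·exp(−0.13863·14) = 48.820 mg/L
Dose 2 (150 mg at t=9 h): 150·exp(−0.13863·5) = 75.000 mg/L
C(14) = 48.820 + 75.000 = 123.820 mg/L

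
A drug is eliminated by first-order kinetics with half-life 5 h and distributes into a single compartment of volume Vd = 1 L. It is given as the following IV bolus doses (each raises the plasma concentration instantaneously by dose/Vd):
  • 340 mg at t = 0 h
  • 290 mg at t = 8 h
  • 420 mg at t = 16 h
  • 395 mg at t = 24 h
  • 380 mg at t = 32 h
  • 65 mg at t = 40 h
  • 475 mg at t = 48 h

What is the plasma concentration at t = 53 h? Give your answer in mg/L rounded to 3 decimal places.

279.258 mg/L

k = ln 2 / 5 = 0.13863 per h
Dose 1 (340 mg at t=0 h): 340·exp(−0.13863·53) = 0.219 mg/L
Dose 2 (290 mg at t=8 h): 290·exp(−0.13863·45) = 0.566 mg/L
Dose 3 (420 mg at t=16 h): 420·exp(−0.13863·37) = 2.487 mg/L
Dose 4 (395 mg at t=24 h): 395·exp(−0.13863·29) = 7.090 mg/L
Dose 5 (380 mg at t=32 h): 380·exp(−0.13863·21) = 20.676 mg/L
Dose 6 (65 mg at t=40 h): 65·exp(−0.13863·13) = 10.721 mg/L
Dose 7 (475 mg at t=48 h): 475·exp(−0.13863·5) = 237.500 mg/L
C(53) = 0.219 + 0.566 + 2.487 + 7.090 + 20.676 + 10.721 + 237.500 = 279.258 mg/L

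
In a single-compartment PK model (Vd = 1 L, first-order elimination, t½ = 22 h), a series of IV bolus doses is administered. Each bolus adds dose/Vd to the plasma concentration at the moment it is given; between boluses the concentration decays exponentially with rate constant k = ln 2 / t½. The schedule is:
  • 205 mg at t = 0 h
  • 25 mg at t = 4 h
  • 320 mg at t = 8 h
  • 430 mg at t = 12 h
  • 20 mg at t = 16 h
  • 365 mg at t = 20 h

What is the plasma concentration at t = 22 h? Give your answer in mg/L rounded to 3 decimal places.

995.598 mg/L

k = ln 2 / 22 = 0.03151 per h
Dose 1 (205 mg at t=0 h): 205·exp(−0.03151·22) = 102.500 mg/L
Dose 2 (25 mg at t=4 h): 25·exp(−0.03151·18) = 14.179 mg/L
Dose 3 (320 mg at t=8 h): 320·exp(−0.03151·14) = 205.866 mg/L
Dose 4 (430 mg at t=12 h): 430·exp(−0.03151·10) = 313.788 mg/L
Dose 5 (20 mg at t=16 h): 20·exp(−0.03151·6) = 16.555 mg/L
Dose 6 (365 mg at t=20 h): 365·exp(−0.03151·2) = 342.710 mg/L
C(22) = 102.500 + 14.179 + 205.866 + 313.788 + 16.555 + 342.710 = 995.598 mg/L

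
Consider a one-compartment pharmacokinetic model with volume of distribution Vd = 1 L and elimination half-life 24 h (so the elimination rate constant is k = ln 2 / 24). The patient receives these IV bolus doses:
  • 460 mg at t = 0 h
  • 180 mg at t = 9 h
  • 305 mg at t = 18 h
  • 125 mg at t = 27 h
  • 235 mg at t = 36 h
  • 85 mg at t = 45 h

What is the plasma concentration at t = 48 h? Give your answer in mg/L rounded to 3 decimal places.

k = ln 2 / 24 = 0.02888 per h
Dose 1 (460 mg at t=0 h): 460·exp(−0.02888·48) = 115.000 mg/L
Dose 2 (180 mg at t=9 h): 180·exp(−0.02888·39) = 58.358 mg/L
Dose 3 (305 mg at t=18 h): 305·exp(−0.02888·30) = 128.237 mg/L
Dose 4 (125 mg at t=27 h): 125·exp(−0.02888·21) = 68.157 mg/L
Dose 5 (235 mg at t=36 h): 235·exp(−0.02888·12) = 166.170 mg/L
Dose 6 (85 mg at t=45 h): 85·exp(−0.02888·3) = 77.945 mg/L
C(48) = 115.000 + 58.358 + 128.237 + 68.157 + 166.170 + 77.945 = 613.867 mg/L

613.867 mg/L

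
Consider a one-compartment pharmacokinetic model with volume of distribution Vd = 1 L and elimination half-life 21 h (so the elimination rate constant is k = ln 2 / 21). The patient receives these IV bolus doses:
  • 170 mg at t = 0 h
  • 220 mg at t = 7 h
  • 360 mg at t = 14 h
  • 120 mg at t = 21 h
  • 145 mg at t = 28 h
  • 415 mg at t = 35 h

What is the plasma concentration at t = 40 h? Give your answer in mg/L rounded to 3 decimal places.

k = ln 2 / 21 = 0.03301 per h
Dose 1 (170 mg at t=0 h): 170·exp(−0.03301·40) = 45.400 mg/L
Dose 2 (220 mg at t=7 h): 220·exp(−0.03301·33) = 74.025 mg/L
Dose 3 (360 mg at t=14 h): 360·exp(−0.03301·26) = 152.616 mg/L
Dose 4 (120 mg at t=21 h): 120·exp(−0.03301·19) = 64.095 mg/L
Dose 5 (145 mg at t=28 h): 145·exp(−0.03301·12) = 97.578 mg/L
Dose 6 (415 mg at t=35 h): 415·exp(−0.03301·5) = 351.864 mg/L
C(40) = 45.400 + 74.025 + 152.616 + 64.095 + 97.578 + 351.864 = 785.576 mg/L

785.576 mg/L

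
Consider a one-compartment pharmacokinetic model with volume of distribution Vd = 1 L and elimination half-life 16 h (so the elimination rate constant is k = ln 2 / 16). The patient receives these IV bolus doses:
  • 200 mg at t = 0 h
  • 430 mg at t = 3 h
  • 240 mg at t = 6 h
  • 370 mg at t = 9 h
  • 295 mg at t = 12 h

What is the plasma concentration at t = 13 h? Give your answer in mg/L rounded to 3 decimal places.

k = ln 2 / 16 = 0.04332 per h
Dose 1 (200 mg at t=0 h): 200·exp(−0.04332·13) = 113.879 mg/L
Dose 2 (430 mg at t=3 h): 430·exp(−0.04332·10) = 278.821 mg/L
Dose 3 (240 mg at t=6 h): 240·exp(−0.04332·7) = 177.219 mg/L
Dose 4 (370 mg at t=9 h): 370·exp(−0.04332·4) = 311.132 mg/L
Dose 5 (295 mg at t=12 h): 295·exp(−0.04332·1) = 282.493 mg/L
C(13) = 113.879 + 278.821 + 177.219 + 311.132 + 282.493 = 1163.543 mg/L

1163.543 mg/L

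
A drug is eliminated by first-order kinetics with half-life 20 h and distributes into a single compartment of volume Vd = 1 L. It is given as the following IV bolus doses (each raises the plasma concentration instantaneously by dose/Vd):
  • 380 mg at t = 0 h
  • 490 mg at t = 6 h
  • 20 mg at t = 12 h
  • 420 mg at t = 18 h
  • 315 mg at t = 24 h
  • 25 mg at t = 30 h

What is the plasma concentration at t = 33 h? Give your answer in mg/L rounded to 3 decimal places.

k = ln 2 / 20 = 0.03466 per h
Dose 1 (380 mg at t=0 h): 380·exp(−0.03466·33) = 121.083 mg/L
Dose 2 (490 mg at t=6 h): 490·exp(−0.03466·27) = 192.223 mg/L
Dose 3 (20 mg at t=12 h): 20·exp(−0.03466·21) = 9.659 mg/L
Dose 4 (420 mg at t=18 h): 420·exp(−0.03466·15) = 249.733 mg/L
Dose 5 (315 mg at t=24 h): 315·exp(−0.03466·9) = 230.593 mg/L
Dose 6 (25 mg at t=30 h): 25·exp(−0.03466·3) = 22.531 mg/L
C(33) = 121.083 + 192.223 + 9.659 + 249.733 + 230.593 + 22.531 = 825.824 mg/L

825.824 mg/L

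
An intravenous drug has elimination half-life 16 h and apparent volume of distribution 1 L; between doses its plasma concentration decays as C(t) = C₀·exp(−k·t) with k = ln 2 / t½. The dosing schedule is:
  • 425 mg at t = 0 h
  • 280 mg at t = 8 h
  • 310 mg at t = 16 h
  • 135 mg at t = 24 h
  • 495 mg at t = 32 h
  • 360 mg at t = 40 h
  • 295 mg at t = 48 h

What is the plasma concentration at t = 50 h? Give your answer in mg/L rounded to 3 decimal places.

k = ln 2 / 16 = 0.04332 per h
Dose 1 (425 mg at t=0 h): 425·exp(−0.04332·50) = 48.716 mg/L
Dose 2 (280 mg at t=8 h): 280·exp(−0.04332·42) = 45.389 mg/L
Dose 3 (310 mg at t=16 h): 310·exp(−0.04332·34) = 71.068 mg/L
Dose 4 (135 mg at t=24 h): 135·exp(−0.04332·26) = 43.768 mg/L
Dose 5 (495 mg at t=32 h): 495·exp(−0.04332·18) = 226.959 mg/L
Dose 6 (360 mg at t=40 h): 360·exp(−0.04332·10) = 233.431 mg/L
Dose 7 (295 mg at t=48 h): 295·exp(−0.04332·2) = 270.516 mg/L
C(50) = 48.716 + 45.389 + 71.068 + 43.768 + 226.959 + 233.431 + 270.516 = 939.847 mg/L

939.847 mg/L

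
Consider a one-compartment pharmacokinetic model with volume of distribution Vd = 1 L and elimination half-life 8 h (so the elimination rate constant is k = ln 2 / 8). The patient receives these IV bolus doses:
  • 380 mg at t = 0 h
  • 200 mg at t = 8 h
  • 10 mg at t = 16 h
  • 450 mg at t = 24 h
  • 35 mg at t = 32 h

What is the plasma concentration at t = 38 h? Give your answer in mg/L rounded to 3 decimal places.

k = ln 2 / 8 = 0.08664 per h
Dose 1 (380 mg at t=0 h): 380·exp(−0.08664·38) = 14.122 mg/L
Dose 2 (200 mg at t=8 h): 200·exp(−0.08664·30) = 14.865 mg/L
Dose 3 (10 mg at t=16 h): 10·exp(−0.08664·22) = 1.487 mg/L
Dose 4 (450 mg at t=24 h): 450·exp(−0.08664·14) = 133.786 mg/L
Dose 5 (35 mg at t=32 h): 35·exp(−0.08664·6) = 20.811 mg/L
C(38) = 14.122 + 14.865 + 1.487 + 133.786 + 20.811 = 185.070 mg/L

185.070 mg/L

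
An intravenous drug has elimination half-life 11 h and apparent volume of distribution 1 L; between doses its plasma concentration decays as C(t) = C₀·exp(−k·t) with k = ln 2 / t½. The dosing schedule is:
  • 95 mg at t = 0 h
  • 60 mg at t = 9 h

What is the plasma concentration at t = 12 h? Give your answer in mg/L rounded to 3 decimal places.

k = ln 2 / 11 = 0.06301 per h
Dose 1 (95 mg at t=0 h): 95·exp(−0.06301·12) = 44.599 mg/L
Dose 2 (60 mg at t=9 h): 60·exp(−0.06301·3) = 49.665 mg/L
C(12) = 44.599 + 49.665 = 94.264 mg/L

94.264 mg/L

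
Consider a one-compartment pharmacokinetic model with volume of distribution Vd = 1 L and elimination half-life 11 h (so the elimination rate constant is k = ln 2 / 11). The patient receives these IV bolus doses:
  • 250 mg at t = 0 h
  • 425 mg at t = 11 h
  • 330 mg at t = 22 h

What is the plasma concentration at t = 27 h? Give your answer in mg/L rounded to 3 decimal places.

k = ln 2 / 11 = 0.06301 per h
Dose 1 (250 mg at t=0 h): 250·exp(−0.06301·27) = 45.609 mg/L
Dose 2 (425 mg at t=11 h): 425·exp(−0.06301·16) = 155.070 mg/L
Dose 3 (330 mg at t=22 h): 330·exp(−0.06301·5) = 240.814 mg/L
C(27) = 45.609 + 155.070 + 240.814 = 441.493 mg/L

441.493 mg/L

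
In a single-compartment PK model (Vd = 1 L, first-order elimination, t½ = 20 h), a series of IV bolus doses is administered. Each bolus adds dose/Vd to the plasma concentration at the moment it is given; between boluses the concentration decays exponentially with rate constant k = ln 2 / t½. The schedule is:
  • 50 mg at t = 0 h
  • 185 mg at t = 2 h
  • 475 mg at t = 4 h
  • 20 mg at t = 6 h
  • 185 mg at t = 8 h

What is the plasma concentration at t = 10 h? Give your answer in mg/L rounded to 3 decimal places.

k = ln 2 / 20 = 0.03466 per h
Dose 1 (50 mg at t=0 h): 50·exp(−0.03466·10) = 35.355 mg/L
Dose 2 (185 mg at t=2 h): 185·exp(−0.03466·8) = 140.204 mg/L
Dose 3 (475 mg at t=4 h): 475·exp(−0.03466·6) = 385.820 mg/L
Dose 4 (20 mg at t=6 h): 20·exp(−0.03466·4) = 17.411 mg/L
Dose 5 (185 mg at t=8 h): 185·exp(−0.03466·2) = 172.611 mg/L
C(10) = 35.355 + 140.204 + 385.820 + 17.411 + 172.611 = 751.401 mg/L

751.401 mg/L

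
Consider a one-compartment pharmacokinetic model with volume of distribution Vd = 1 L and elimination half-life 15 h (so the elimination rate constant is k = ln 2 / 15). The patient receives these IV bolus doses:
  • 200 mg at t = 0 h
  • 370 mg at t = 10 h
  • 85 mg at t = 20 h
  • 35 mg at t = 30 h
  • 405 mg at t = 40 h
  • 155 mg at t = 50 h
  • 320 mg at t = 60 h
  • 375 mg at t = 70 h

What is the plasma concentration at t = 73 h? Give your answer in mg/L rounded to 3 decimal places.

k = ln 2 / 15 = 0.04621 per h
Dose 1 (200 mg at t=0 h): 200·exp(−0.04621·73) = 6.855 mg/L
Dose 2 (370 mg at t=10 h): 370·exp(−0.04621·63) = 20.131 mg/L
Dose 3 (85 mg at t=20 h): 85·exp(−0.04621·53) = 7.341 mg/L
Dose 4 (35 mg at t=30 h): 35·exp(−0.04621·43) = 4.799 mg/L
Dose 5 (405 mg at t=40 h): 405·exp(−0.04621·33) = 88.143 mg/L
Dose 6 (155 mg at t=50 h): 155·exp(−0.04621·23) = 53.549 mg/L
Dose 7 (320 mg at t=60 h): 320·exp(−0.04621·13) = 175.492 mg/L
Dose 8 (375 mg at t=70 h): 375·exp(−0.04621·3) = 326.456 mg/L
C(73) = 6.855 + 20.131 + 7.341 + 4.799 + 88.143 + 53.549 + 175.492 + 326.456 = 682.767 mg/L

682.767 mg/L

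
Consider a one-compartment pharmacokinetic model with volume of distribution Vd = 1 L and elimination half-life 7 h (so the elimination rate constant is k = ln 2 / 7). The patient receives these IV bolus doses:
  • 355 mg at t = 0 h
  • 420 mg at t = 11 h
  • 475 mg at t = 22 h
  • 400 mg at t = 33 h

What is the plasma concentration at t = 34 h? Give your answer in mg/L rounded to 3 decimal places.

k = ln 2 / 7 = 0.09902 per h
Dose 1 (355 mg at t=0 h): 355·exp(−0.09902·34) = 12.248 mg/L
Dose 2 (420 mg at t=11 h): 420·exp(−0.09902·23) = 43.068 mg/L
Dose 3 (475 mg at t=22 h): 475·exp(−0.09902·12) = 144.758 mg/L
Dose 4 (400 mg at t=33 h): 400·exp(−0.09902·1) = 362.289 mg/L
C(34) = 12.248 + 43.068 + 144.758 + 362.289 = 562.363 mg/L

562.363 mg/L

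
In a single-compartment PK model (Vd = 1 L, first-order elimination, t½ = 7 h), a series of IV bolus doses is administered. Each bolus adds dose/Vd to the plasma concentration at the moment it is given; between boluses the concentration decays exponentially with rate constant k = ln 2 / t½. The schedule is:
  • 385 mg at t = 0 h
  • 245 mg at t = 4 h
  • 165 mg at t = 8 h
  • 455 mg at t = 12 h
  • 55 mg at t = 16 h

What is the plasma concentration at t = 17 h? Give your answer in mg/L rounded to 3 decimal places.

533.957 mg/L

k = ln 2 / 7 = 0.09902 per h
Dose 1 (385 mg at t=0 h): 385·exp(−0.09902·17) = 71.513 mg/L
Dose 2 (245 mg at t=4 h): 245·exp(−0.09902·13) = 67.625 mg/L
Dose 3 (165 mg at t=8 h): 165·exp(−0.09902·9) = 67.678 mg/L
Dose 4 (455 mg at t=12 h): 455·exp(−0.09902·5) = 277.326 mg/L
Dose 5 (55 mg at t=16 h): 55·exp(−0.09902·1) = 49.815 mg/L
C(17) = 71.513 + 67.625 + 67.678 + 277.326 + 49.815 = 533.957 mg/L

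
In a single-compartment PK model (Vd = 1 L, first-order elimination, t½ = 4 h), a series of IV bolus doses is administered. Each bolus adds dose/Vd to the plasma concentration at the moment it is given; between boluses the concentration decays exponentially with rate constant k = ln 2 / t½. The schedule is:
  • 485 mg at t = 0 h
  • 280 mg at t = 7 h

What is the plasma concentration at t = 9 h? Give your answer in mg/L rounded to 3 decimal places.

299.949 mg/L

k = ln 2 / 4 = 0.17329 per h
Dose 1 (485 mg at t=0 h): 485·exp(−0.17329·9) = 101.959 mg/L
Dose 2 (280 mg at t=7 h): 280·exp(−0.17329·2) = 197.990 mg/L
C(9) = 101.959 + 197.990 = 299.949 mg/L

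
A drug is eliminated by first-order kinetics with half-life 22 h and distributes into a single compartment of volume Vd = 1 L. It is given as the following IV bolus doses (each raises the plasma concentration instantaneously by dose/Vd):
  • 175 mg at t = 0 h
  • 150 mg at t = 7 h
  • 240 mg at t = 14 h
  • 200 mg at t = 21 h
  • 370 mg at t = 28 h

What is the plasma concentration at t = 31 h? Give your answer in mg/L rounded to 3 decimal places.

759.368 mg/L

k = ln 2 / 22 = 0.03151 per h
Dose 1 (175 mg at t=0 h): 175·exp(−0.03151·31) = 65.896 mg/L
Dose 2 (150 mg at t=7 h): 150·exp(−0.03151·24) = 70.420 mg/L
Dose 3 (240 mg at t=14 h): 240·exp(−0.03151·17) = 140.474 mg/L
Dose 4 (200 mg at t=21 h): 200·exp(−0.03151·10) = 145.948 mg/L
Dose 5 (370 mg at t=28 h): 370·exp(−0.03151·3) = 336.630 mg/L
C(31) = 65.896 + 70.420 + 140.474 + 145.948 + 336.630 = 759.368 mg/L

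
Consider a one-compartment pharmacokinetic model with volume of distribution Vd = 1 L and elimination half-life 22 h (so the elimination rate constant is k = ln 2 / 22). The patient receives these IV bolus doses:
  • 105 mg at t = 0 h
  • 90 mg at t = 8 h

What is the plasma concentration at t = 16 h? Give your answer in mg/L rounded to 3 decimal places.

133.373 mg/L

k = ln 2 / 22 = 0.03151 per h
Dose 1 (105 mg at t=0 h): 105·exp(−0.03151·16) = 63.425 mg/L
Dose 2 (90 mg at t=8 h): 90·exp(−0.03151·8) = 69.948 mg/L
C(16) = 63.425 + 69.948 = 133.373 mg/L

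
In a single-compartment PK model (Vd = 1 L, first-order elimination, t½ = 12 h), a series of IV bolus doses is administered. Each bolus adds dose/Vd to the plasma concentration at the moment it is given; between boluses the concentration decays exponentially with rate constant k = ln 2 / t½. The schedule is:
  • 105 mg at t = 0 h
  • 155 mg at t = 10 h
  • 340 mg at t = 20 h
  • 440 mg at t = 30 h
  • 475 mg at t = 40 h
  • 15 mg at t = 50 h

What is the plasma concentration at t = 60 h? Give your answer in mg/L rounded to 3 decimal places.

k = ln 2 / 12 = 0.05776 per h
Dose 1 (105 mg at t=0 h): 105·exp(−0.05776·60) = 3.281 mg/L
Dose 2 (155 mg at t=10 h): 155·exp(−0.05776·50) = 8.631 mg/L
Dose 3 (340 mg at t=20 h): 340·exp(−0.05776·40) = 33.732 mg/L
Dose 4 (440 mg at t=30 h): 440·exp(−0.05776·30) = 77.782 mg/L
Dose 5 (475 mg at t=40 h): 475·exp(−0.05776·20) = 149.616 mg/L
Dose 6 (15 mg at t=50 h): 15·exp(−0.05776·10) = 8.418 mg/L
C(60) = 3.281 + 8.631 + 33.732 + 77.782 + 149.616 + 8.418 = 281.460 mg/L

281.460 mg/L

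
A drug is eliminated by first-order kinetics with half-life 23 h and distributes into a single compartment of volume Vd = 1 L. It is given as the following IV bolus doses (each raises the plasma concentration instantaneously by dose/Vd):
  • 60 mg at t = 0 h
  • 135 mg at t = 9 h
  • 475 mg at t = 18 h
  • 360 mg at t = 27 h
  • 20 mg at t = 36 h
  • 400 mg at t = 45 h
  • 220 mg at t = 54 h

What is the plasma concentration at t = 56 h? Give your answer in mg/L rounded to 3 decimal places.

850.411 mg/L

k = ln 2 / 23 = 0.03014 per h
Dose 1 (60 mg at t=0 h): 60·exp(−0.03014·56) = 11.097 mg/L
Dose 2 (135 mg at t=9 h): 135·exp(−0.03014·47) = 32.748 mg/L
Dose 3 (475 mg at t=18 h): 475·exp(−0.03014·38) = 151.126 mg/L
Dose 4 (360 mg at t=27 h): 360·exp(−0.03014·29) = 150.225 mg/L
Dose 5 (20 mg at t=36 h): 20·exp(−0.03014·20) = 10.946 mg/L
Dose 6 (400 mg at t=45 h): 400·exp(−0.03014·11) = 287.137 mg/L
Dose 7 (220 mg at t=54 h): 220·exp(−0.03014·2) = 207.132 mg/L
C(56) = 11.097 + 32.748 + 151.126 + 150.225 + 10.946 + 287.137 + 207.132 = 850.411 mg/L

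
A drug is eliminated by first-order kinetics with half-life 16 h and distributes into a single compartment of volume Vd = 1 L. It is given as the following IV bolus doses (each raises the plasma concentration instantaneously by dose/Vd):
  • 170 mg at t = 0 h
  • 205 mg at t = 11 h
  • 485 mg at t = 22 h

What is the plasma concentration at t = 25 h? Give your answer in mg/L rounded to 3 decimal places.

595.224 mg/L

k = ln 2 / 16 = 0.04332 per h
Dose 1 (170 mg at t=0 h): 170·exp(−0.04332·25) = 57.556 mg/L
Dose 2 (205 mg at t=11 h): 205·exp(−0.04332·14) = 111.777 mg/L
Dose 3 (485 mg at t=22 h): 485·exp(−0.04332·3) = 425.891 mg/L
C(25) = 57.556 + 111.777 + 425.891 = 595.224 mg/L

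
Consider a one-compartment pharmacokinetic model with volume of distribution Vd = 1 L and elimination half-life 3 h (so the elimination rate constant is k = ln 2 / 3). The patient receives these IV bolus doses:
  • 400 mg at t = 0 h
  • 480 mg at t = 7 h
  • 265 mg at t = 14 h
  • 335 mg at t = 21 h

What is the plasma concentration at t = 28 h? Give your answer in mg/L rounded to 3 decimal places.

81.276 mg/L

k = ln 2 / 3 = 0.23105 per h
Dose 1 (400 mg at t=0 h): 400·exp(−0.23105·28) = 0.620 mg/L
Dose 2 (480 mg at t=7 h): 480·exp(−0.23105·21) = 3.750 mg/L
Dose 3 (265 mg at t=14 h): 265·exp(−0.23105·14) = 10.434 mg/L
Dose 4 (335 mg at t=21 h): 335·exp(−0.23105·7) = 66.472 mg/L
C(28) = 0.620 + 3.750 + 10.434 + 66.472 = 81.276 mg/L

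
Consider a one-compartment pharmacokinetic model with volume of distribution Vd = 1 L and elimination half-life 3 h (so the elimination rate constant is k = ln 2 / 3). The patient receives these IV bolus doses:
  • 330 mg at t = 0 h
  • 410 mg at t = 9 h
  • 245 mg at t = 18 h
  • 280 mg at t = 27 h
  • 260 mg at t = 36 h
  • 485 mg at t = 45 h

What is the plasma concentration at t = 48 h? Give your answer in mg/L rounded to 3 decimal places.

261.232 mg/L

k = ln 2 / 3 = 0.23105 per h
Dose 1 (330 mg at t=0 h): 330·exp(−0.23105·48) = 0.005 mg/L
Dose 2 (410 mg at t=9 h): 410·exp(−0.23105·39) = 0.050 mg/L
Dose 3 (245 mg at t=18 h): 245·exp(−0.23105·30) = 0.239 mg/L
Dose 4 (280 mg at t=27 h): 280·exp(−0.23105·21) = 2.188 mg/L
Dose 5 (260 mg at t=36 h): 260·exp(−0.23105·12) = 16.250 mg/L
Dose 6 (485 mg at t=45 h): 485·exp(−0.23105·3) = 242.500 mg/L
C(48) = 0.005 + 0.050 + 0.239 + 2.188 + 16.250 + 242.500 = 261.232 mg/L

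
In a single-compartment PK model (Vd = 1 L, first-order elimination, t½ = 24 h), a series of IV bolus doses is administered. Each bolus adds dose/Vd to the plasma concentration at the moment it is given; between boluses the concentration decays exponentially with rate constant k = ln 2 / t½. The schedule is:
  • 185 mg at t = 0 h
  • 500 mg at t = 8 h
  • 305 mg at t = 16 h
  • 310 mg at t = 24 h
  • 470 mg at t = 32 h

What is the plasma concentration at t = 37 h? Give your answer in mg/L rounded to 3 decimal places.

1065.997 mg/L

k = ln 2 / 24 = 0.02888 per h
Dose 1 (185 mg at t=0 h): 185·exp(−0.02888·37) = 63.545 mg/L
Dose 2 (500 mg at t=8 h): 500·exp(−0.02888·29) = 216.384 mg/L
Dose 3 (305 mg at t=16 h): 305·exp(−0.02888·21) = 166.302 mg/L
Dose 4 (310 mg at t=24 h): 310·exp(−0.02888·13) = 212.963 mg/L
Dose 5 (470 mg at t=32 h): 470·exp(−0.02888·5) = 406.802 mg/L
C(37) = 63.545 + 216.384 + 166.302 + 212.963 + 406.802 = 1065.997 mg/L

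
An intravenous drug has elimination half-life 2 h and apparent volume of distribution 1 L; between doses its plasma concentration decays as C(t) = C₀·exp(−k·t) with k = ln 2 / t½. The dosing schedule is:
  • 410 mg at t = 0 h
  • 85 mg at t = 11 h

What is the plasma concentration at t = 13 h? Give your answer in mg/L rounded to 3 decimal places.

47.030 mg/L

k = ln 2 / 2 = 0.34657 per h
Dose 1 (410 mg at t=0 h): 410·exp(−0.34657·13) = 4.530 mg/L
Dose 2 (85 mg at t=11 h): 85·exp(−0.34657·2) = 42.500 mg/L
C(13) = 4.530 + 42.500 = 47.030 mg/L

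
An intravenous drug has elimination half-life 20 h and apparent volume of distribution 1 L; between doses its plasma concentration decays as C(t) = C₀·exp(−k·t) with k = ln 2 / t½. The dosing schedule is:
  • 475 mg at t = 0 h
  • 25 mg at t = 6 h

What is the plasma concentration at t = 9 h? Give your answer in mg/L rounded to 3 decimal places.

370.252 mg/L

k = ln 2 / 20 = 0.03466 per h
Dose 1 (475 mg at t=0 h): 475·exp(−0.03466·9) = 347.720 mg/L
Dose 2 (25 mg at t=6 h): 25·exp(−0.03466·3) = 22.531 mg/L
C(9) = 347.720 + 22.531 = 370.252 mg/L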